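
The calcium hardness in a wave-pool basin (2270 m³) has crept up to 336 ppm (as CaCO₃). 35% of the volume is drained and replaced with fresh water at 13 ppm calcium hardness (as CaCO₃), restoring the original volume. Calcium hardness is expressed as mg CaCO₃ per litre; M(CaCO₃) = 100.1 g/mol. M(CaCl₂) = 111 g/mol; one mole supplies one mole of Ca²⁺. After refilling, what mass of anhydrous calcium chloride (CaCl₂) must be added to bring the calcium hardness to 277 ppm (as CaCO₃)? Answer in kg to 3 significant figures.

Volume: 2270 m³ = 2,270,000 L.
After draining 35% and refilling: 336 × 0.65 + 13 × 0.35 = 222.95 ppm.
Deficit to target: 277 − 222.95 = 54.05 mg/L.
As CaCO₃: 54.05 mg/L × 2,270,000 L = 122,700 g; ÷ 100.1 = 1226 mol Ca²⁺.
Mass: 1226 × 111 = 136,100 g.

136 kg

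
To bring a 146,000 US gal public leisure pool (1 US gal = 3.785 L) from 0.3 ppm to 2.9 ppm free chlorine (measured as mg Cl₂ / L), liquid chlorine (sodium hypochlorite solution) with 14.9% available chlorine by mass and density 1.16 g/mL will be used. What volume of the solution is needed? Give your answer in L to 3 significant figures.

8.31 L

Volume: 146,000 US gal × 3.785 L/gal = 552,610 L.
Chlorine deficit: 2.9 − 0.3 = 2.6 ppm = 2.6 mg/L as Cl₂.
Cl₂ equivalent needed: 2.6 mg/L × 552,610 L = 1,437,000 mg = 1437 g.
Product at 14.9% available chlorine: 1437 / 0.149 = 9643 g.
Volume at density 1.16 g/mL: 9643 g ÷ 1.16 g/mL = 8313 mL.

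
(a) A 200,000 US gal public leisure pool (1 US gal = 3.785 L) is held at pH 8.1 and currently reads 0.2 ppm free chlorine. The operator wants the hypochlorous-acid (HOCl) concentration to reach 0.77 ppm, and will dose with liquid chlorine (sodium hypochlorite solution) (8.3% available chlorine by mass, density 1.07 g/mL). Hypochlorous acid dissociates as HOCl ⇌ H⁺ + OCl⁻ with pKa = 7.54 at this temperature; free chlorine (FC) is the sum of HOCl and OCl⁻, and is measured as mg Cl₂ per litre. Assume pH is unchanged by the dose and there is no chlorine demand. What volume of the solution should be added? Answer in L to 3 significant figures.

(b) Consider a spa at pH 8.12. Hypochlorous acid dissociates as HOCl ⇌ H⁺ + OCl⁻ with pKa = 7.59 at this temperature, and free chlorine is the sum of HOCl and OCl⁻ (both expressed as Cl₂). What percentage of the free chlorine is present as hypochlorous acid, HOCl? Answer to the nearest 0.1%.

(a) 28.7 L; (b) 22.8%

(a) Volume: 200,000 US gal × 3.785 L/gal = 757,000 L.
(a) [OCl⁻]/[HOCl] = 10^(pH − pKa) = 10^(8.1 − 7.54) = 3.631; fraction as HOCl = 1/(1 + 3.631) = 0.2159.
(a) Free chlorine required for 0.77 ppm HOCl: 0.77 / 0.2159 = 3.566 ppm.
(a) FC to add: 3.566 − 0.2 = 3.366 mg/L as Cl₂.
(a) Cl₂ equivalent: 3.366 mg/L × 757,000 L = 2548 g.
(a) Product at 8.3% available Cl: 2548 / 0.083 = 30,700 g.
(a) Volume: 30,700 g ÷ 1.07 g/mL = 28,690 mL.

(b) [OCl⁻]/[HOCl] = 10^(pH − pKa) = 10^(8.12 − 7.59) = 10^0.53 = 3.388.
(b) Fraction as HOCl = 1 / (1 + 3.388) = 0.2279.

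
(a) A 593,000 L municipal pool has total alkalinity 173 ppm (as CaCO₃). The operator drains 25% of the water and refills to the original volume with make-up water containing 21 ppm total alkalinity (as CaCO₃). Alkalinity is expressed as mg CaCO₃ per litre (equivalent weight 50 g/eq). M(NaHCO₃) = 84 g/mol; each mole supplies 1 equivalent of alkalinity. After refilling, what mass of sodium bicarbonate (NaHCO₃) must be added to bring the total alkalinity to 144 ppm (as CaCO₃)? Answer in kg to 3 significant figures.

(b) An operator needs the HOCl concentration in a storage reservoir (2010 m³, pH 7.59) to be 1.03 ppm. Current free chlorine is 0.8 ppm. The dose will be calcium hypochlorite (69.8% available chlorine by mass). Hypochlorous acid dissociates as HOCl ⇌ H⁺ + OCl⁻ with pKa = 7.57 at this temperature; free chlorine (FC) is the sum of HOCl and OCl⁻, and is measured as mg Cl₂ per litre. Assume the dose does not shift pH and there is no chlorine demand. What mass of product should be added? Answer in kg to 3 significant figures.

(a) 8.97 kg; (b) 3.77 kg

(a) After draining 25% and refilling: 173 × 0.75 + 21 × 0.25 = 135 ppm.
(a) Deficit to target: 144 − 135 = 9 mg/L.
(a) As CaCO₃: 9 mg/L × 593,000 L = 5337 g; ÷ 50 g/eq ÷ 1 = 106.7 mol NaHCO₃.
(a) Mass: 106.7 × 84 = 8966 g.

(b) Volume: 2010 m³ = 2,010,000 L.
(b) [OCl⁻]/[HOCl] = 10^(pH − pKa) = 10^(7.59 − 7.57) = 1.047; fraction as HOCl = 1/(1 + 1.047) = 0.4885.
(b) Free chlorine required for 1.03 ppm HOCl: 1.03 / 0.4885 = 2.109 ppm.
(b) FC to add: 2.109 − 0.8 = 1.309 mg/L as Cl₂.
(b) Cl₂ equivalent: 1.309 mg/L × 2,010,000 L = 2630 g.
(b) Product at 69.8% available Cl: 2630 / 0.698 = 3768 g.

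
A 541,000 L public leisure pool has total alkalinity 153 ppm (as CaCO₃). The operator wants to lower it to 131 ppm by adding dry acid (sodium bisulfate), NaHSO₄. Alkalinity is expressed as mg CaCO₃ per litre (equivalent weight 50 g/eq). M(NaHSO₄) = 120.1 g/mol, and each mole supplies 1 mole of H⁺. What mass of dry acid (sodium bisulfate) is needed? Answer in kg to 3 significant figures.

Alkalinity to neutralize: (153 − 131) = 22 mg/L as CaCO₃ × 541,000 L = 11,900 g as CaCO₃.
Equivalents of H⁺ required: 11,900 ÷ 50 g/eq = 238 eq = 238 mol NaHSO₄.
Mass of NaHSO₄: 238 × 120.1 = 28,590 g.

28.6 kg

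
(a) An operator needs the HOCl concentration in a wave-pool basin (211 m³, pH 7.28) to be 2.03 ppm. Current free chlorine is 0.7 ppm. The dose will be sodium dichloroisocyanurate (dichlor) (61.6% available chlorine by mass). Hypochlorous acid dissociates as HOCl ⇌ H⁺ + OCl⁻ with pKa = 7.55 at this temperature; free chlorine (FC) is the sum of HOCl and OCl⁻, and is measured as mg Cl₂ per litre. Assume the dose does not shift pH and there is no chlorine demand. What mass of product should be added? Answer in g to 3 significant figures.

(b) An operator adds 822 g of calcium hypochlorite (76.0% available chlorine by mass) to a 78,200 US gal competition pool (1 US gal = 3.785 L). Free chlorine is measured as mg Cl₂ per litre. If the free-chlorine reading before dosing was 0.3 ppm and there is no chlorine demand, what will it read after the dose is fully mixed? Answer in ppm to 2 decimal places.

(a) Volume: 211 m³ = 211,000 L.
(a) [OCl⁻]/[HOCl] = 10^(pH − pKa) = 10^(7.28 − 7.55) = 0.537; fraction as HOCl = 1/(1 + 0.537) = 0.6506.
(a) Free chlorine required for 2.03 ppm HOCl: 2.03 / 0.6506 = 3.12 ppm.
(a) FC to add: 3.12 − 0.7 = 2.42 mg/L as Cl₂.
(a) Cl₂ equivalent: 2.42 mg/L × 211,000 L = 510.7 g.
(a) Product at 61.6% available Cl: 510.7 / 0.616 = 829 g.

(b) Volume: 78,200 US gal × 3.785 L/gal = 295,987 L.
(b) Available chlorine delivered: 822 g × 0.76 = 624.7 g as Cl₂.
(b) Concentration rise: 624.7 g / 295,987 L = 2.111 mg/L = 2.11 ppm.
(b) Final FC: 0.3 + 2.11 = 2.41 ppm.

(a) 829 g; (b) 2.41 ppm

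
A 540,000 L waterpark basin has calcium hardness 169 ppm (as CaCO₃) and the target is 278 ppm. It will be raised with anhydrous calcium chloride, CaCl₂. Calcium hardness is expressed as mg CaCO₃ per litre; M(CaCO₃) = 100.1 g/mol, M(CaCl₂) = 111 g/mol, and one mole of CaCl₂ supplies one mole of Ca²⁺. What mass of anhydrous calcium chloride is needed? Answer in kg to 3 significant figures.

Hardness to add: (278 − 169) = 109 mg/L as CaCO₃ × 540,000 L = 58,860 g as CaCO₃.
Moles of Ca²⁺ (1 mol Ca²⁺ ≡ 1 mol CaCO₃): 58,860 / 100.1 g/mol = 588 mol.
Mass of CaCl₂: 588 × 111 = 65,270 g.

65.3 kg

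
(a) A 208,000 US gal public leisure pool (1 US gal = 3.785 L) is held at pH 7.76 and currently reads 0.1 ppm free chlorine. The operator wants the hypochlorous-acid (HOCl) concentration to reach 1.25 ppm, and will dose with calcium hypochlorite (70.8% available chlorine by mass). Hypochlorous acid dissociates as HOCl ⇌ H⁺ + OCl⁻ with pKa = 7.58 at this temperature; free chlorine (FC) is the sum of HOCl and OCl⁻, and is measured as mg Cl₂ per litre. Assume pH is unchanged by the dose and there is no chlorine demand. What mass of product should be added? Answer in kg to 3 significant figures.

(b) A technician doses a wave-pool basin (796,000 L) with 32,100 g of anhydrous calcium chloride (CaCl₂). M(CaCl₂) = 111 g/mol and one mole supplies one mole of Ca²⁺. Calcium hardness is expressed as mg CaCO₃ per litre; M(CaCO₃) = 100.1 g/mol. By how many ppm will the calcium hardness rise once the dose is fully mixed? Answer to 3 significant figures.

(a) Volume: 208,000 US gal × 3.785 L/gal = 787,280 L.
(a) [OCl⁻]/[HOCl] = 10^(pH − pKa) = 10^(7.76 − 7.58) = 1.514; fraction as HOCl = 1/(1 + 1.514) = 0.3978.
(a) Free chlorine required for 1.25 ppm HOCl: 1.25 / 0.3978 = 3.142 ppm.
(a) FC to add: 3.142 − 0.1 = 3.042 mg/L as Cl₂.
(a) Cl₂ equivalent: 3.042 mg/L × 787,280 L = 2395 g.
(a) Product at 70.8% available Cl: 2395 / 0.708 = 3383 g.

(b) Moles of Ca²⁺: 32,100 g ÷ 111 g/mol = 289.2 mol.
(b) As CaCO₃: 289.2 mol × 100.1 g/mol = 28,950 g.
(b) Rise: 28,950 g / 796,000 L × 1000 = 36.37 mg/L.

(a) 3.38 kg; (b) 36.4 ppm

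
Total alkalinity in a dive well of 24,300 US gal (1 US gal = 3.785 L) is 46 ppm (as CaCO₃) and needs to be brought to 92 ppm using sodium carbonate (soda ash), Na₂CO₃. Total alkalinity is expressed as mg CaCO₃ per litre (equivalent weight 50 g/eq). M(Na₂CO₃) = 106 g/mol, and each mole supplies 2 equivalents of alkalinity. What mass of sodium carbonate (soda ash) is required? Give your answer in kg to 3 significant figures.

4.48 kg

Volume: 24,300 US gal × 3.785 L/gal = 91,976 L.
Alkalinity to add: (92 − 46) = 46 mg/L as CaCO₃ × 91,976 L = 4231 g as CaCO₃.
Equivalents: 4231 g ÷ 50 g/eq = 84.62 eq.
Each mole of Na₂CO₃ supplies 2 eq, so 84.62 / 2 = 42.31 mol.
Mass: 42.31 mol × 106 g/mol = 4485 g.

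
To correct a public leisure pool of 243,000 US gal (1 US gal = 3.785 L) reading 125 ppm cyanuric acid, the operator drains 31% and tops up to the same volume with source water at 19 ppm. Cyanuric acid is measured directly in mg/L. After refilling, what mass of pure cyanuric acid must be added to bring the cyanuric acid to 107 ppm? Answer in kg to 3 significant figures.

13.7 kg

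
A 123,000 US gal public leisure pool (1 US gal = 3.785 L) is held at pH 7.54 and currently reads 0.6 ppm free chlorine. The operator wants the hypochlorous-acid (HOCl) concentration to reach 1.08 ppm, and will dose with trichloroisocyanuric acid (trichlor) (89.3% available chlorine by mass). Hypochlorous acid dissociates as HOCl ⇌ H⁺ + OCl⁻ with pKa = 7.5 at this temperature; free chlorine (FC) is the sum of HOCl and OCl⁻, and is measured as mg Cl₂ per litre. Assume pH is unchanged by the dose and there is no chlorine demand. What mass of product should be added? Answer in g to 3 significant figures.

868 g

Volume: 123,000 US gal × 3.785 L/gal = 465,555 L.
[OCl⁻]/[HOCl] = 10^(pH − pKa) = 10^(7.54 − 7.5) = 1.096; fraction as HOCl = 1/(1 + 1.096) = 0.477.
Free chlorine required for 1.08 ppm HOCl: 1.08 / 0.477 = 2.264 ppm.
FC to add: 2.264 − 0.6 = 1.664 mg/L as Cl₂.
Cl₂ equivalent: 1.664 mg/L × 465,555 L = 774.8 g.
Product at 89.3% available Cl: 774.8 / 0.893 = 867.6 g.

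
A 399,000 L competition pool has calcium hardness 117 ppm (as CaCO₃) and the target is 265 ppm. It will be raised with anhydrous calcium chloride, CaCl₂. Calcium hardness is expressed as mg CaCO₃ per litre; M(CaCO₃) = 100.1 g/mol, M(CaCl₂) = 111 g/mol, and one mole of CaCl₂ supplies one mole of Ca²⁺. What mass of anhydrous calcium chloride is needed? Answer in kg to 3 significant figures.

Hardness to add: (265 − 117) = 148 mg/L as CaCO₃ × 399,000 L = 59,050 g as CaCO₃.
Moles of Ca²⁺ (1 mol Ca²⁺ ≡ 1 mol CaCO₃): 59,050 / 100.1 g/mol = 589.9 mol.
Mass of CaCl₂: 589.9 × 111 = 65,480 g.

65.5 kg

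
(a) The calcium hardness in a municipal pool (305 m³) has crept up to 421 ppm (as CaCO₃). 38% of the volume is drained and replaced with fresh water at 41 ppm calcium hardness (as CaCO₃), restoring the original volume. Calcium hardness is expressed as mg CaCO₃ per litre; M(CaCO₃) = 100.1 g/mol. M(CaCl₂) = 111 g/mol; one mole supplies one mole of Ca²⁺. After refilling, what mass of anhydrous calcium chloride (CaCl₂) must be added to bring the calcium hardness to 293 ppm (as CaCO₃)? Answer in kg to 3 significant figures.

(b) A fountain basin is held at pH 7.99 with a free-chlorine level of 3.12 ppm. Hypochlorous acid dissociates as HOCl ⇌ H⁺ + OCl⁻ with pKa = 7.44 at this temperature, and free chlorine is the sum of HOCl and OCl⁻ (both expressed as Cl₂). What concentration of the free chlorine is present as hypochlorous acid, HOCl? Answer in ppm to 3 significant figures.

(a) Volume: 305 m³ = 305,000 L.
(a) After draining 38% and refilling: 421 × 0.62 + 41 × 0.38 = 276.6 ppm.
(a) Deficit to target: 293 − 276.6 = 16.4 mg/L.
(a) As CaCO₃: 16.4 mg/L × 305,000 L = 5002 g; ÷ 100.1 = 49.97 mol Ca²⁺.
(a) Mass: 49.97 × 111 = 5547 g.

(b) [OCl⁻]/[HOCl] = 10^(pH − pKa) = 10^(7.99 − 7.44) = 10^0.55 = 3.548.
(b) Fraction as HOCl = 1 / (1 + 3.548) = 0.2199.
(b) HOCl = 0.2199 × 3.12 ppm = 0.686 ppm.

(a) 5.55 kg; (b) 0.686 ppm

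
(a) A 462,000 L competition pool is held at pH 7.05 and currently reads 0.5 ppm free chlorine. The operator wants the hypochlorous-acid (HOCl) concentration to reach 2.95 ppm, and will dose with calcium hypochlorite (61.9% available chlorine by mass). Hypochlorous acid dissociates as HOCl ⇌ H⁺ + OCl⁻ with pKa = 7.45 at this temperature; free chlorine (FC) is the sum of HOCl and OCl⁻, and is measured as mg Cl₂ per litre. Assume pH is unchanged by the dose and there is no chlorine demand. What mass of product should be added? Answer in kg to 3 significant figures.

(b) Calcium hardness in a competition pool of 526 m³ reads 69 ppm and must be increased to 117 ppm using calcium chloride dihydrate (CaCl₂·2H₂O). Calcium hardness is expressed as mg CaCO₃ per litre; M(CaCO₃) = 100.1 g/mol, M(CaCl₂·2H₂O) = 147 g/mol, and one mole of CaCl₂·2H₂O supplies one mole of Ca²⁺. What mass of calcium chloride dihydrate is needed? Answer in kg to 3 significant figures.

(a) [OCl⁻]/[HOCl] = 10^(pH − pKa) = 10^(7.05 − 7.45) = 0.3981; fraction as HOCl = 1/(1 + 0.3981) = 0.7153.
(a) Free chlorine required for 2.95 ppm HOCl: 2.95 / 0.7153 = 4.124 ppm.
(a) FC to add: 4.124 − 0.5 = 3.624 mg/L as Cl₂.
(a) Cl₂ equivalent: 3.624 mg/L × 462,000 L = 1674 g.
(a) Product at 61.9% available Cl: 1674 / 0.619 = 2705 g.

(b) Volume: 526 m³ = 526,000 L.
(b) Hardness to add: (117 − 69) = 48 mg/L as CaCO₃ × 526,000 L = 25,250 g as CaCO₃.
(b) Moles of Ca²⁺ (1 mol Ca²⁺ ≡ 1 mol CaCO₃): 25,250 / 100.1 g/mol = 252.2 mol.
(b) Mass of CaCl₂·2H₂O: 252.2 × 147 = 37,080 g.

(a) 2.71 kg; (b) 37.1 kg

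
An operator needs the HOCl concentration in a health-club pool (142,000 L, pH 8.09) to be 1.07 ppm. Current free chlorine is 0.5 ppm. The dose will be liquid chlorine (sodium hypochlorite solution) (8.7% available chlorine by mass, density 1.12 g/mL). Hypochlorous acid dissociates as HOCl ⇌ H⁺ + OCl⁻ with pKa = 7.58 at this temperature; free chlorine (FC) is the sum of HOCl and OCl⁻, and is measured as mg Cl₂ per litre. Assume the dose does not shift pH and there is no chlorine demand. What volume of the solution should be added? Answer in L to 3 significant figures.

[OCl⁻]/[HOCl] = 10^(pH − pKa) = 10^(8.09 − 7.58) = 3.236; fraction as HOCl = 1/(1 + 3.236) = 0.2361.
Free chlorine required for 1.07 ppm HOCl: 1.07 / 0.2361 = 4.532 ppm.
FC to add: 4.532 − 0.5 = 4.032 mg/L as Cl₂.
Cl₂ equivalent: 4.032 mg/L × 142,000 L = 572.6 g.
Product at 8.7% available Cl: 572.6 / 0.087 = 6582 g.
Volume: 6582 g ÷ 1.12 g/mL = 5877 mL.

5.88 L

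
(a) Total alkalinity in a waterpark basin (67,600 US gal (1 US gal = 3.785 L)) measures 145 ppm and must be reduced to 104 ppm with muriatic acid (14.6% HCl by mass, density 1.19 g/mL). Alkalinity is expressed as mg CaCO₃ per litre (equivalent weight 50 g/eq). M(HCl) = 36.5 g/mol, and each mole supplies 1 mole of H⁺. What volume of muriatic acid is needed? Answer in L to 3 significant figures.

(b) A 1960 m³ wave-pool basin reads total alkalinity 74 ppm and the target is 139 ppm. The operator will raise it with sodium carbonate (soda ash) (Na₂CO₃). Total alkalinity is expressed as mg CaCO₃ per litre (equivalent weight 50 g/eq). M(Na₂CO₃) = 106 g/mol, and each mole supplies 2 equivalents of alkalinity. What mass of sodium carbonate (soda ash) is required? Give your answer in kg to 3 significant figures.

(a) 44.1 L; (b) 135 kg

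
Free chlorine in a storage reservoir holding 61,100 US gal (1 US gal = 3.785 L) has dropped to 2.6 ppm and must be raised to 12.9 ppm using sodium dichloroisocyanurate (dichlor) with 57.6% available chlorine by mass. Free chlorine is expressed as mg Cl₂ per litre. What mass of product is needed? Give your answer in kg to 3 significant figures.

4.14 kg

Volume: 61,100 US gal × 3.785 L/gal = 231,264 L.
Chlorine deficit: 12.9 − 2.6 = 10.3 ppm = 10.3 mg/L as Cl₂.
Cl₂ equivalent needed: 10.3 mg/L × 231,264 L = 2,382,000 mg = 2382 g.
Product at 57.6% available chlorine: 2382 / 0.576 = 4135 g.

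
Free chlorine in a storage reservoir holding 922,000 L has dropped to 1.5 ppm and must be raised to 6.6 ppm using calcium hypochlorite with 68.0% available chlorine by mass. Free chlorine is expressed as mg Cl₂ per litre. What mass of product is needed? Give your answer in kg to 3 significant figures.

Chlorine deficit: 6.6 − 1.5 = 5.1 ppm = 5.1 mg/L as Cl₂.
Cl₂ equivalent needed: 5.1 mg/L × 922,000 L = 4,702,000 mg = 4702 g.
Product at 68.0% available chlorine: 4702 / 0.68 = 6915 g.

6.91 kg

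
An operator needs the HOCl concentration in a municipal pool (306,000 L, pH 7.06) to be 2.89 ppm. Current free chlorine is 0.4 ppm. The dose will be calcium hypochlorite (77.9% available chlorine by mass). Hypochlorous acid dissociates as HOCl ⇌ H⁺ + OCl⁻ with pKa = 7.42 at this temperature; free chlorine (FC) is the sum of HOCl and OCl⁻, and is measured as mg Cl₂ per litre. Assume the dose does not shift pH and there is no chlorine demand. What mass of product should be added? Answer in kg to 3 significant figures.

1.47 kg

[OCl⁻]/[HOCl] = 10^(pH − pKa) = 10^(7.06 − 7.42) = 0.4365; fraction as HOCl = 1/(1 + 0.4365) = 0.6961.
Free chlorine required for 2.89 ppm HOCl: 2.89 / 0.6961 = 4.152 ppm.
FC to add: 4.152 − 0.4 = 3.752 mg/L as Cl₂.
Cl₂ equivalent: 3.752 mg/L × 306,000 L = 1148 g.
Product at 77.9% available Cl: 1148 / 0.779 = 1474 g.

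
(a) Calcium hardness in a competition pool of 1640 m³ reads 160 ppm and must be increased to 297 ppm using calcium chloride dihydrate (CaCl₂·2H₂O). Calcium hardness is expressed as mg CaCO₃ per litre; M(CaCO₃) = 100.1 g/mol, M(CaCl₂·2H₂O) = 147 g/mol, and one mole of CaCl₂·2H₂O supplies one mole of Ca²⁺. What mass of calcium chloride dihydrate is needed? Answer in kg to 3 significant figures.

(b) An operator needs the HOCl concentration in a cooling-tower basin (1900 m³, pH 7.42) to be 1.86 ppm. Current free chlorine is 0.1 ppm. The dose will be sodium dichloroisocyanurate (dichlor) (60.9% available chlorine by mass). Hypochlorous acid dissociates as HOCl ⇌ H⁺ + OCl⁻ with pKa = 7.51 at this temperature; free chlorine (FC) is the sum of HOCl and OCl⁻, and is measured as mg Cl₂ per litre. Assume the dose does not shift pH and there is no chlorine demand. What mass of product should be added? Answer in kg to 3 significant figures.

(a) Volume: 1640 m³ = 1,640,000 L.
(a) Hardness to add: (297 − 160) = 137 mg/L as CaCO₃ × 1,640,000 L = 224,700 g as CaCO₃.
(a) Moles of Ca²⁺ (1 mol Ca²⁺ ≡ 1 mol CaCO₃): 224,700 / 100.1 g/mol = 2245 mol.
(a) Mass of CaCl₂·2H₂O: 2245 × 147 = 329,900 g.

(b) Volume: 1900 m³ = 1,900,000 L.
(b) [OCl⁻]/[HOCl] = 10^(pH − pKa) = 10^(7.42 − 7.51) = 0.8128; fraction as HOCl = 1/(1 + 0.8128) = 0.5516.
(b) Free chlorine required for 1.86 ppm HOCl: 1.86 / 0.5516 = 3.372 ppm.
(b) FC to add: 3.372 − 0.1 = 3.272 mg/L as Cl₂.
(b) Cl₂ equivalent: 3.272 mg/L × 1,900,000 L = 6217 g.
(b) Product at 60.9% available Cl: 6217 / 0.609 = 10,210 g.

(a) 330 kg; (b) 10.2 kg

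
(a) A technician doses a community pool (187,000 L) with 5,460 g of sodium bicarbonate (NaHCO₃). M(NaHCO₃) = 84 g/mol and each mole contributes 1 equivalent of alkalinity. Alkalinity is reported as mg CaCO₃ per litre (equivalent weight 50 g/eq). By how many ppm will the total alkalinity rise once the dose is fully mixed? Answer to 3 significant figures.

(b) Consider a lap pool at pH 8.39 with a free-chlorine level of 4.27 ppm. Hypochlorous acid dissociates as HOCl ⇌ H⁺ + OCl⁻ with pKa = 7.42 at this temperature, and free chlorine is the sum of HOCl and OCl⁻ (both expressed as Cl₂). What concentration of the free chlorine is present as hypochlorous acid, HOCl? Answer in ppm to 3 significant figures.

(a) 17.4 ppm; (b) 0.413 ppm

(a) Moles of NaHCO₃: 5,460 g ÷ 84 g/mol = 65 mol → 65 eq of alkalinity.
(a) As CaCO₃: 65 eq × 50 g/eq = 3250 g.
(a) Rise: 3250 g / 187,000 L × 1000 = 17.38 mg/L.

(b) [OCl⁻]/[HOCl] = 10^(pH − pKa) = 10^(8.39 − 7.42) = 10^0.97 = 9.333.
(b) Fraction as HOCl = 1 / (1 + 9.333) = 0.09678.
(b) HOCl = 0.09678 × 4.27 ppm = 0.4133 ppm.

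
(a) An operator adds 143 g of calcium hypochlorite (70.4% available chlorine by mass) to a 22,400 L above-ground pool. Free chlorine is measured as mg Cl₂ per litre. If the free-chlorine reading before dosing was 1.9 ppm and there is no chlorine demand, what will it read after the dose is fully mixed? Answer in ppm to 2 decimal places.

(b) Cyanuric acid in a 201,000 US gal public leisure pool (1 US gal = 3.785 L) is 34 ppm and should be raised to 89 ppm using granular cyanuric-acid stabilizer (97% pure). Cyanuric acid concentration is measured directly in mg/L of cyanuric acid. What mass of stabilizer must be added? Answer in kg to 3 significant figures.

(a) Available chlorine delivered: 143 g × 0.704 = 100.7 g as Cl₂.
(a) Concentration rise: 100.7 g / 22,400 L = 4.494 mg/L = 4.49 ppm.
(a) Final FC: 1.9 + 4.49 = 6.39 ppm.

(b) Volume: 201,000 US gal × 3.785 L/gal = 760,785 L.
(b) CYA to add: (89 − 34) = 55 mg/L × 760,785 L = 41,840 g cyanuric acid.
(b) At 97% purity: 41,840 / 0.97 = 43,140 g product.

(a) 6.39 ppm; (b) 43.1 kg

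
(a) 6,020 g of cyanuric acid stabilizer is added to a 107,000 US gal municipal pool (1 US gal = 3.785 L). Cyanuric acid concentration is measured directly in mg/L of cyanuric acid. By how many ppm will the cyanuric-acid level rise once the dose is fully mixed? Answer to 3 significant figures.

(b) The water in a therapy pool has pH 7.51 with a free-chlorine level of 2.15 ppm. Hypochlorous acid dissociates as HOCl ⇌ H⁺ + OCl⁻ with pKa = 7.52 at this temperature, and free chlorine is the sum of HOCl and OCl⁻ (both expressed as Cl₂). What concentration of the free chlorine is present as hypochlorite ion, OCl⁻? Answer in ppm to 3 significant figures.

(a) Volume: 107,000 US gal × 3.785 L/gal = 404,995 L.
(a) Rise: 6,020 g / 404,995 L × 1000 = 14.86 mg/L.

(b) [OCl⁻]/[HOCl] = 10^(pH − pKa) = 10^(7.51 − 7.52) = 10^-0.01 = 0.9772.
(b) Fraction as HOCl = 1 / (1 + 0.9772) = 0.5058.
(b) OCl⁻ = (1 − 0.5058) × 2.15 ppm = 1.063 ppm.

(a) 14.9 ppm; (b) 1.06 ppm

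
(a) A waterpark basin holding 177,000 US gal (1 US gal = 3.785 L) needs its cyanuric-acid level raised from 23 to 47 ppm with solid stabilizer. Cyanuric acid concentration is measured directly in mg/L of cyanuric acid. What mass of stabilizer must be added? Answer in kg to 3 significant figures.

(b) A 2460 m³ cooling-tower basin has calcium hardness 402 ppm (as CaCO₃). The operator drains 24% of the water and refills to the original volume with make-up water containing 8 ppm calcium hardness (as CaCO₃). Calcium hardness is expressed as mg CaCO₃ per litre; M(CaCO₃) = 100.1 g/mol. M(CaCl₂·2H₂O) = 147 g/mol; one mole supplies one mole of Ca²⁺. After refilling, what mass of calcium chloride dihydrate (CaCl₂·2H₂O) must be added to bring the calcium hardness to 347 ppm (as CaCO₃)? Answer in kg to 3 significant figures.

(a) Volume: 177,000 US gal × 3.785 L/gal = 669,945 L.
(a) CYA to add: (47 − 23) = 24 mg/L × 669,945 L = 16,080 g cyanuric acid.

(b) Volume: 2460 m³ = 2,460,000 L.
(b) After draining 24% and refilling: 402 × 0.76 + 8 × 0.24 = 307.44 ppm.
(b) Deficit to target: 347 − 307.44 = 39.56 mg/L.
(b) As CaCO₃: 39.56 mg/L × 2,460,000 L = 97,320 g; ÷ 100.1 = 972.2 mol Ca²⁺.
(b) Mass: 972.2 × 147 = 142,900 g.

(a) 16.1 kg; (b) 143 kg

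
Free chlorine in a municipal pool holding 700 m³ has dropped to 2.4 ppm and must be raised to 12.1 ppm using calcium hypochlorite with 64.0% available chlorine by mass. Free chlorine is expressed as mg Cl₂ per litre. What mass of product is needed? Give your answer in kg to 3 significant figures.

10.6 kg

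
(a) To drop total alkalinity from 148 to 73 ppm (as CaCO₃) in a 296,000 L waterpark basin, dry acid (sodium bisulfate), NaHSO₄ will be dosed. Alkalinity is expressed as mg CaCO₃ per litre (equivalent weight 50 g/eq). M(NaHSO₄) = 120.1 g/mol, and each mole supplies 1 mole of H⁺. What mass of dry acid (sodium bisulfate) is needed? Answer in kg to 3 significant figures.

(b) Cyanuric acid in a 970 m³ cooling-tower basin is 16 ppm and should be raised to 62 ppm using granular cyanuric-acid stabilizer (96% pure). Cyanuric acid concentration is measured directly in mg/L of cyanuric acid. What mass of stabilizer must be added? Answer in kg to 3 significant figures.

(a) Alkalinity to neutralize: (148 − 73) = 75 mg/L as CaCO₃ × 296,000 L = 22,200 g as CaCO₃.
(a) Equivalents of H⁺ required: 22,200 ÷ 50 g/eq = 444 eq = 444 mol NaHSO₄.
(a) Mass of NaHSO₄: 444 × 120.1 = 53,320 g.

(b) Volume: 970 m³ = 970,000 L.
(b) CYA to add: (62 − 16) = 46 mg/L × 970,000 L = 44,620 g cyanuric acid.
(b) At 96% purity: 44,620 / 0.96 = 46,480 g product.

(a) 53.3 kg; (b) 46.5 kg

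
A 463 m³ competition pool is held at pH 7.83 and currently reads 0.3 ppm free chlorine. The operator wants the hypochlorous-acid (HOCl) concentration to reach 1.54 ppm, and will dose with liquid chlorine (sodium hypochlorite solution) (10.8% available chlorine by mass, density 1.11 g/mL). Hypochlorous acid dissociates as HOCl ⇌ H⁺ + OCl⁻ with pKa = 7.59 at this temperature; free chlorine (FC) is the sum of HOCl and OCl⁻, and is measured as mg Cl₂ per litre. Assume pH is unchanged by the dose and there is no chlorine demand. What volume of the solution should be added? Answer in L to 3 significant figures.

15.1 L

Volume: 463 m³ = 463,000 L.
[OCl⁻]/[HOCl] = 10^(pH − pKa) = 10^(7.83 − 7.59) = 1.738; fraction as HOCl = 1/(1 + 1.738) = 0.3653.
Free chlorine required for 1.54 ppm HOCl: 1.54 / 0.3653 = 4.216 ppm.
FC to add: 4.216 − 0.3 = 3.916 mg/L as Cl₂.
Cl₂ equivalent: 3.916 mg/L × 463,000 L = 1813 g.
Product at 10.8% available Cl: 1813 / 0.108 = 16,790 g.
Volume: 16,790 g ÷ 1.11 g/mL = 15,130 mL.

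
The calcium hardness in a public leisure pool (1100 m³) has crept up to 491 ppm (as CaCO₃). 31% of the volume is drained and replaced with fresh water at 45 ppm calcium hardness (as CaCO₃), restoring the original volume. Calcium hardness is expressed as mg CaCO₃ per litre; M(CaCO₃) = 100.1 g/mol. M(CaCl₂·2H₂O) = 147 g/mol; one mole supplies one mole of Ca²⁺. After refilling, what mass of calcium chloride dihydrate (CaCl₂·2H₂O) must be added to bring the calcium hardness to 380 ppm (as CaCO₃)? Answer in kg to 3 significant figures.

44.0 kg

Volume: 1100 m³ = 1,100,000 L.
After draining 31% and refilling: 491 × 0.69 + 45 × 0.31 = 352.74 ppm.
Deficit to target: 380 − 352.74 = 27.26 mg/L.
As CaCO₃: 27.26 mg/L × 1,100,000 L = 29,990 g; ÷ 100.1 = 299.6 mol Ca²⁺.
Mass: 299.6 × 147 = 44,040 g.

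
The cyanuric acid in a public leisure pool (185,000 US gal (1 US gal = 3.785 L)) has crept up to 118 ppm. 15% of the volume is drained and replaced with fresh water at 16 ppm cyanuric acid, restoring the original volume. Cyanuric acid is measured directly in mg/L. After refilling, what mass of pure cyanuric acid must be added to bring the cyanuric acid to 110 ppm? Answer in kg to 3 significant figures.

5.11 kg

Volume: 185,000 US gal × 3.785 L/gal = 700,225 L.
After draining 15% and refilling: 118 × 0.85 + 16 × 0.15 = 102.7 ppm.
Deficit to target: 110 − 102.7 = 7.3 mg/L.
Mass: 7.3 mg/L × 700,225 L = 5112 g cyanuric acid.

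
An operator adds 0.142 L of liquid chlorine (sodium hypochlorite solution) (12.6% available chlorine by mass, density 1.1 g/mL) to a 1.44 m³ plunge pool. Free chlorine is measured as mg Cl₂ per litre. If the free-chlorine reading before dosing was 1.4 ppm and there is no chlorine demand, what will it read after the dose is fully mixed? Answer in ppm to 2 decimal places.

Volume: 1.44 m³ = 1,440 L.
Mass of solution: 0.142 L × 1000 mL/L × 1.1 g/mL = 156.2 g.
Available chlorine delivered: 156.2 g × 0.126 = 19.68 g as Cl₂.
Concentration rise: 19.68 g / 1,440 L = 13.67 mg/L = 13.67 ppm.
Final FC: 1.4 + 13.67 = 15.07 ppm.

15.07 ppm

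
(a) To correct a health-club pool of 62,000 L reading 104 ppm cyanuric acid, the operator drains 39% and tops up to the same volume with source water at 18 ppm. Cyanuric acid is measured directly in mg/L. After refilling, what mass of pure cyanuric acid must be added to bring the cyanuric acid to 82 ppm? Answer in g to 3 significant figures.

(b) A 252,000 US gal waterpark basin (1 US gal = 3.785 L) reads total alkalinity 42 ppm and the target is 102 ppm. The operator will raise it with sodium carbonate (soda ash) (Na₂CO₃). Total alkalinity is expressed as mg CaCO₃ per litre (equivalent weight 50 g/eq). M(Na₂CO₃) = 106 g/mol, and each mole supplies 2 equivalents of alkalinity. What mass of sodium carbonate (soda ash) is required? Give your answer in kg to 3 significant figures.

(a) After draining 39% and refilling: 104 × 0.61 + 18 × 0.39 = 70.46 ppm.
(a) Deficit to target: 82 − 70.46 = 11.54 mg/L.
(a) Mass: 11.54 mg/L × 62,000 L = 715.5 g cyanuric acid.

(b) Volume: 252,000 US gal × 3.785 L/gal = 953,820 L.
(b) Alkalinity to add: (102 − 42) = 60 mg/L as CaCO₃ × 953,820 L = 57,230 g as CaCO₃.
(b) Equivalents: 57,230 g ÷ 50 g/eq = 1145 eq.
(b) Each mole of Na₂CO₃ supplies 2 eq, so 1145 / 2 = 572.3 mol.
(b) Mass: 572.3 mol × 106 g/mol = 60,660 g.

(a) 715 g; (b) 60.7 kg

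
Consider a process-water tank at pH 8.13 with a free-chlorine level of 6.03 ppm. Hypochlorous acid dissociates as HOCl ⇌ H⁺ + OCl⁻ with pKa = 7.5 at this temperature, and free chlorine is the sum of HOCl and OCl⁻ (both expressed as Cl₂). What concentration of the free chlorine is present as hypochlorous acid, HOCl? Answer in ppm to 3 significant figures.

1.15 ppm

[OCl⁻]/[HOCl] = 10^(pH − pKa) = 10^(8.13 − 7.5) = 10^0.63 = 4.266.
Fraction as HOCl = 1 / (1 + 4.266) = 0.1899.
HOCl = 0.1899 × 6.03 ppm = 1.145 ppm.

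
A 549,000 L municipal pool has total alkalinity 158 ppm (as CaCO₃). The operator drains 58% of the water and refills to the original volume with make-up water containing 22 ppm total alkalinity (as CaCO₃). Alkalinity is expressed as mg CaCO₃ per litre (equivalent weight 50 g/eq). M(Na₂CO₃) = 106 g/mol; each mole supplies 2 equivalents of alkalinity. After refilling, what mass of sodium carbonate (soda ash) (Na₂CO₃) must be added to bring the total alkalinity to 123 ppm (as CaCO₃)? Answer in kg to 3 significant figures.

25.5 kg

After draining 58% and refilling: 158 × 0.42 + 22 × 0.58 = 79.12 ppm.
Deficit to target: 123 − 79.12 = 43.88 mg/L.
As CaCO₃: 43.88 mg/L × 549,000 L = 24,090 g; ÷ 50 g/eq ÷ 2 = 240.9 mol Na₂CO₃.
Mass: 240.9 × 106 = 25,540 g.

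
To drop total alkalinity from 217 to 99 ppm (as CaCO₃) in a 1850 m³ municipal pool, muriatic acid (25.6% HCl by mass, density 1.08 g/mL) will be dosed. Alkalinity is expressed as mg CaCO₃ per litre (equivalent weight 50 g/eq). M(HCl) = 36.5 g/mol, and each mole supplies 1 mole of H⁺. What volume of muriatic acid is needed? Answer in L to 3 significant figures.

Volume: 1850 m³ = 1,850,000 L.
Alkalinity to neutralize: (217 − 99) = 118 mg/L as CaCO₃ × 1,850,000 L = 218,300 g as CaCO₃.
Equivalents of H⁺ required: 218,300 ÷ 50 g/eq = 4366 eq = 4366 mol HCl.
Mass of HCl: 4366 × 36.5 = 159,400 g.
Mass of 25.6% solution: 159,400 / 0.256 = 622,500 g.
Volume: 622,500 g ÷ 1.08 g/mL = 576,400 mL.

576 L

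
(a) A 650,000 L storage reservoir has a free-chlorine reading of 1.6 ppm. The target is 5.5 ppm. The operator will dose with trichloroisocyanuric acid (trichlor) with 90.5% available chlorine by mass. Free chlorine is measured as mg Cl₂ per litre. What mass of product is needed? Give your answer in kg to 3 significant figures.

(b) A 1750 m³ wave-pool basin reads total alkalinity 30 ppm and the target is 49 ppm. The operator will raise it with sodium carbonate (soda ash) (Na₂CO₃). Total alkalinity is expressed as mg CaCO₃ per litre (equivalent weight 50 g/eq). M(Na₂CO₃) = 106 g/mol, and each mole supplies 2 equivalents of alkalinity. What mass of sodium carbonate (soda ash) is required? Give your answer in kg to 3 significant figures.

(a) 2.80 kg; (b) 35.2 kg

(a) Chlorine deficit: 5.5 − 1.6 = 3.9 ppm = 3.9 mg/L as Cl₂.
(a) Cl₂ equivalent needed: 3.9 mg/L × 650,000 L = 2,535,000 mg = 2535 g.
(a) Product at 90.5% available chlorine: 2535 / 0.905 = 2801 g.

(b) Volume: 1750 m³ = 1,750,000 L.
(b) Alkalinity to add: (49 − 30) = 19 mg/L as CaCO₃ × 1,750,000 L = 33,250 g as CaCO₃.
(b) Equivalents: 33,250 g ÷ 50 g/eq = 665 eq.
(b) Each mole of Na₂CO₃ supplies 2 eq, so 665 / 2 = 332.5 mol.
(b) Mass: 332.5 mol × 106 g/mol = 35,240 g.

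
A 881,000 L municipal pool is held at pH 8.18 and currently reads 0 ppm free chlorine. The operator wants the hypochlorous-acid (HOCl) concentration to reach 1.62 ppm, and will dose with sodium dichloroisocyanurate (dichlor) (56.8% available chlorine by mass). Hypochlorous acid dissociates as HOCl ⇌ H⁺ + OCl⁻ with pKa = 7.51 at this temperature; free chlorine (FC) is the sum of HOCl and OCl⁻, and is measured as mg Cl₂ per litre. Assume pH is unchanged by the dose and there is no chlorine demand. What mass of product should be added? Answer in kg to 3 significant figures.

[OCl⁻]/[HOCl] = 10^(pH − pKa) = 10^(8.18 − 7.51) = 4.677; fraction as HOCl = 1/(1 + 4.677) = 0.1761.
Free chlorine required for 1.62 ppm HOCl: 1.62 / 0.1761 = 9.197 ppm.
FC to add: 9.197 − 0 = 9.197 mg/L as Cl₂.
Cl₂ equivalent: 9.197 mg/L × 881,000 L = 8103 g.
Product at 56.8% available Cl: 8103 / 0.568 = 14,270 g.

14.3 kg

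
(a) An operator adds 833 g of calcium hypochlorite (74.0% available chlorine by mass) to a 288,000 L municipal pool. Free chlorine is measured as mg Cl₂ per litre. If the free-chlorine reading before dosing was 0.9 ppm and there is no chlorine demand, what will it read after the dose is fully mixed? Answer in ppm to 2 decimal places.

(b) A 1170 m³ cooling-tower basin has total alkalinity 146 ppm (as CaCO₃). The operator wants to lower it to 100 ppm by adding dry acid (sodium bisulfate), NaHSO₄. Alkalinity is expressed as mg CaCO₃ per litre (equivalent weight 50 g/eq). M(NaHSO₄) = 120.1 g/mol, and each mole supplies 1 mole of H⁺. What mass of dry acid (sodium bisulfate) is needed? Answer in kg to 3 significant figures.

(a) 3.04 ppm; (b) 129 kg

(a) Available chlorine delivered: 833 g × 0.74 = 616.4 g as Cl₂.
(a) Concentration rise: 616.4 g / 288,000 L = 2.14 mg/L = 2.14 ppm.
(a) Final FC: 0.9 + 2.14 = 3.04 ppm.

(b) Volume: 1170 m³ = 1,170,000 L.
(b) Alkalinity to neutralize: (146 − 100) = 46 mg/L as CaCO₃ × 1,170,000 L = 53,820 g as CaCO₃.
(b) Equivalents of H⁺ required: 53,820 ÷ 50 g/eq = 1076 eq = 1076 mol NaHSO₄.
(b) Mass of NaHSO₄: 1076 × 120.1 = 129,300 g.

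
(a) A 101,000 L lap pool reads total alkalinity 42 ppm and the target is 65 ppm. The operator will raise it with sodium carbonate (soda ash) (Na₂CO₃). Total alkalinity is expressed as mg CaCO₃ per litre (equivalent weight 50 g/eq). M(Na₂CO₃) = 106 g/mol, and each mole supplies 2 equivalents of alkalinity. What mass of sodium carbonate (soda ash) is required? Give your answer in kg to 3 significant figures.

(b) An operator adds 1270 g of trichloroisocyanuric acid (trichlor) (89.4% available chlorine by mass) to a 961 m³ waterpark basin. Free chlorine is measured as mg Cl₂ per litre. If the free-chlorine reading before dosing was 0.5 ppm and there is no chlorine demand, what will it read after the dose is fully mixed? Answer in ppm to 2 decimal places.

(a) 2.46 kg; (b) 1.68 ppm

(a) Alkalinity to add: (65 − 42) = 23 mg/L as CaCO₃ × 101,000 L = 2323 g as CaCO₃.
(a) Equivalents: 2323 g ÷ 50 g/eq = 46.46 eq.
(a) Each mole of Na₂CO₃ supplies 2 eq, so 46.46 / 2 = 23.23 mol.
(a) Mass: 23.23 mol × 106 g/mol = 2462 g.

(b) Volume: 961 m³ = 961,000 L.
(b) Available chlorine delivered: 1270 g × 0.894 = 1135 g as Cl₂.
(b) Concentration rise: 1135 g / 961,000 L = 1.181 mg/L = 1.18 ppm.
(b) Final FC: 0.5 + 1.18 = 1.68 ppm.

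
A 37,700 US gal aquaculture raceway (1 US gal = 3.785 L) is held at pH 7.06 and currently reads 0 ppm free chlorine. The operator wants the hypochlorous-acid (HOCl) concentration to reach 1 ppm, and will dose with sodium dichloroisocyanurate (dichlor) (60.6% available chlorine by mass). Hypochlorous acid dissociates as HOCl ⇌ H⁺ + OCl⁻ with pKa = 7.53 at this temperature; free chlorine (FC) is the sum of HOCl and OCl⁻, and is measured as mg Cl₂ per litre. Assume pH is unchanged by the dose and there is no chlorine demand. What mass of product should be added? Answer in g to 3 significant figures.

315 g

Volume: 37,700 US gal × 3.785 L/gal = 142,694 L.
[OCl⁻]/[HOCl] = 10^(pH − pKa) = 10^(7.06 − 7.53) = 0.3388; fraction as HOCl = 1/(1 + 0.3388) = 0.7469.
Free chlorine required for 1 ppm HOCl: 1 / 0.7469 = 1.339 ppm.
FC to add: 1.339 − 0 = 1.339 mg/L as Cl₂.
Cl₂ equivalent: 1.339 mg/L × 142,694 L = 191 g.
Product at 60.6% available Cl: 191 / 0.606 = 315.3 g.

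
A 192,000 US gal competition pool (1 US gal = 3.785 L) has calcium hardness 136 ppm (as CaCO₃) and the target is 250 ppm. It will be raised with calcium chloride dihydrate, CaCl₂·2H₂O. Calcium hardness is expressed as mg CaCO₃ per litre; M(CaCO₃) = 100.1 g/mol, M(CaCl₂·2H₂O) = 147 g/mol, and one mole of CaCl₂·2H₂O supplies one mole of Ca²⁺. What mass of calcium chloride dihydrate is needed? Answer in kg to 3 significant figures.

Volume: 192,000 US gal × 3.785 L/gal = 726,720 L.
Hardness to add: (250 − 136) = 114 mg/L as CaCO₃ × 726,720 L = 82,850 g as CaCO₃.
Moles of Ca²⁺ (1 mol Ca²⁺ ≡ 1 mol CaCO₃): 82,850 / 100.1 g/mol = 827.6 mol.
Mass of CaCl₂·2H₂O: 827.6 × 147 = 121,700 g.

122 kg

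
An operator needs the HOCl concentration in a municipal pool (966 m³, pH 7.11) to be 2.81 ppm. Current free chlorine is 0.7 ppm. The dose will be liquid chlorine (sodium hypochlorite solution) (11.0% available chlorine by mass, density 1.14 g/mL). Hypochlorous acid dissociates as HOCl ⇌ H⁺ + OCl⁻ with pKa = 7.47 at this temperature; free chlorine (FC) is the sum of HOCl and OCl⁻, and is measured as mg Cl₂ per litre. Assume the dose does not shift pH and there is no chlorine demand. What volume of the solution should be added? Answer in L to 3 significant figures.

25.7 L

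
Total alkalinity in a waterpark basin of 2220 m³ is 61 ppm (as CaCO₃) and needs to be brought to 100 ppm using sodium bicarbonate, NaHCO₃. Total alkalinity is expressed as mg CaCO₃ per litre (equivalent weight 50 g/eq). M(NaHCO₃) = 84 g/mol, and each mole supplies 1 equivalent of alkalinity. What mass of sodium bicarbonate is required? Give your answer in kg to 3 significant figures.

Volume: 2220 m³ = 2,220,000 L.
Alkalinity to add: (100 − 61) = 39 mg/L as CaCO₃ × 2,220,000 L = 86,580 g as CaCO₃.
Equivalents: 86,580 g ÷ 50 g/eq = 1732 eq.
NaHCO₃ supplies 1 eq per mole → 1732 mol.
Mass: 1732 mol × 84 g/mol = 145,500 g.

145 kg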